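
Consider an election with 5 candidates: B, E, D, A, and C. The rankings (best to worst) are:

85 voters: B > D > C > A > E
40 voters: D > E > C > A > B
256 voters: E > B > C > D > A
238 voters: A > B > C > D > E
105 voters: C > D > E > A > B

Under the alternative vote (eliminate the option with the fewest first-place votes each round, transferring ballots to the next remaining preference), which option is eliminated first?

D

Round 1: B 85, E 256, D 40, A 238, C 105. Eliminate D.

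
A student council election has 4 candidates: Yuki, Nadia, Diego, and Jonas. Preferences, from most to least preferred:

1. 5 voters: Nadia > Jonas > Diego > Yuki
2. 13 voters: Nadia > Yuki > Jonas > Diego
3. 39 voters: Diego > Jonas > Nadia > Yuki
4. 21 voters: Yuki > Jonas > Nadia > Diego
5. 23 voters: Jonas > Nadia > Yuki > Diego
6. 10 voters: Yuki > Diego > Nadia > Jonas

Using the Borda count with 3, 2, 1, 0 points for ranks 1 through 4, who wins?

Yuki: 5·0 + 13·2 + 39·0 + 21·3 + 23·1 + 10·3 = 142
Nadia: 5·3 + 13·3 + 39·1 + 21·1 + 23·2 + 10·1 = 170
Diego: 5·1 + 13·0 + 39·3 + 21·0 + 23·0 + 10·2 = 142
Jonas: 5·2 + 13·1 + 39·2 + 21·2 + 23·3 + 10·0 = 212
Jonas has the highest Borda score (212).

Jonas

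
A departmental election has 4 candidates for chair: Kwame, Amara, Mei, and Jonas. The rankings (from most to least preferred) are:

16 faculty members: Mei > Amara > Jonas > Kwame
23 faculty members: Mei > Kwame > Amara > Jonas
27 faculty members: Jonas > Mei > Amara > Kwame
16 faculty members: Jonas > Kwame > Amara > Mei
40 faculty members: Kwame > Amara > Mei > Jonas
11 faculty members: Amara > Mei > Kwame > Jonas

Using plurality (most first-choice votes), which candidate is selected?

First-place votes: Kwame 40, Amara 11, Mei 39, Jonas 43.
Jonas has the most first-place votes.

Jonas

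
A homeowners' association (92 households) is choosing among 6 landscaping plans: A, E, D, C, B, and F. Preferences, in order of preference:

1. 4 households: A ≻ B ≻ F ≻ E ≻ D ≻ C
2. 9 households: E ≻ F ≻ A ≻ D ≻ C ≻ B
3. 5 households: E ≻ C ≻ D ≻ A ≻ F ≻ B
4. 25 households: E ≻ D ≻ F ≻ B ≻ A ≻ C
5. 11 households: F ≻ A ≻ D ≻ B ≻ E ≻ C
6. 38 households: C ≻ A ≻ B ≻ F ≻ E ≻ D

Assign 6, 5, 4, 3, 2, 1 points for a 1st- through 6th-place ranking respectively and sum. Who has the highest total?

A

A: 4·6 + 9·4 + 5·3 + 25·2 + 11·5 + 38·5 = 370
E: 4·3 + 9·6 + 5·6 + 25·6 + 11·2 + 38·2 = 344
D: 4·2 + 9·3 + 5·4 + 25·5 + 11·4 + 38·1 = 262
C: 4·1 + 9·2 + 5·5 + 25·1 + 11·1 + 38·6 = 311
B: 4·5 + 9·1 + 5·1 + 25·3 + 11·3 + 38·4 = 294
F: 4·4 + 9·5 + 5·2 + 25·4 + 11·6 + 38·3 = 351
A has the highest Borda score (370).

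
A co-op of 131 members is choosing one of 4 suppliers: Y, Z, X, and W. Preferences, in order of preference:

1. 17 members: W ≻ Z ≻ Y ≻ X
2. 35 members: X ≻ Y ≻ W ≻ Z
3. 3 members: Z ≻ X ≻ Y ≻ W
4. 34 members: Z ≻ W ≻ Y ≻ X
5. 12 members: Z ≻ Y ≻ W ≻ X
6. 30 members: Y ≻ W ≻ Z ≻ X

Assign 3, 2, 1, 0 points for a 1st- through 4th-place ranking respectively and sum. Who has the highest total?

Y: 17·1 + 35·2 + 3·1 + 34·1 + 12·2 + 30·3 = 238
Z: 17·2 + 35·0 + 3·3 + 34·3 + 12·3 + 30·1 = 211
X: 17·0 + 35·3 + 3·2 + 34·0 + 12·0 + 30·0 = 111
W: 17·3 + 35·1 + 3·0 + 34·2 + 12·1 + 30·2 = 226
Y has the highest Borda score (238).

Y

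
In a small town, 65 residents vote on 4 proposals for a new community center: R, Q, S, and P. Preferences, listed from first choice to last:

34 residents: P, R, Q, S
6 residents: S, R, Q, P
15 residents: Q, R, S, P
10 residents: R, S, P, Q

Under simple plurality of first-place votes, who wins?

P

First-place votes: R 10, Q 15, S 6, P 34.
P has the most first-place votes.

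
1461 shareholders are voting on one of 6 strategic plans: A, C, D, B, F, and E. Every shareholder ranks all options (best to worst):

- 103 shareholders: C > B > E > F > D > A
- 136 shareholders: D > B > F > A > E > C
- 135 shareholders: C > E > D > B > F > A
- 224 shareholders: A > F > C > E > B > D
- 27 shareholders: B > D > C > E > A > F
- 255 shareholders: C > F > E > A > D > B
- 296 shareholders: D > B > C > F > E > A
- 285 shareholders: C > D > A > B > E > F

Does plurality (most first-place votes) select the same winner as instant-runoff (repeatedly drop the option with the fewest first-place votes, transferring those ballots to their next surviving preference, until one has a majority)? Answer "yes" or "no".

Plurality — first-place votes: A 224, C 778, D 432, B 27, F 0, E 0. Winner: C.
Instant-runoff — R1 A 224, C 778, D 432, B 27, F 0, E 0 (C winner). Winner: C.
The two methods agree.

yes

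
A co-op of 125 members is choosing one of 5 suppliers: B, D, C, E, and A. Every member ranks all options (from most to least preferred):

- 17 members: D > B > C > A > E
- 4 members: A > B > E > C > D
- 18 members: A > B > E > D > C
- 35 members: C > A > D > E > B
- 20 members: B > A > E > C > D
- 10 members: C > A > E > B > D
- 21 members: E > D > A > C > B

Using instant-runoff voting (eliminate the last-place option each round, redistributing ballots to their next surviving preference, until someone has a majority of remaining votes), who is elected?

Round 1: B 20, D 17, C 45, E 21, A 22. Eliminate D.
Round 2: B 37, C 45, E 21, A 22. Eliminate E.
Round 3: B 37, C 45, A 43. Eliminate B.
Round 4: C 62, A 63. A has a majority.

A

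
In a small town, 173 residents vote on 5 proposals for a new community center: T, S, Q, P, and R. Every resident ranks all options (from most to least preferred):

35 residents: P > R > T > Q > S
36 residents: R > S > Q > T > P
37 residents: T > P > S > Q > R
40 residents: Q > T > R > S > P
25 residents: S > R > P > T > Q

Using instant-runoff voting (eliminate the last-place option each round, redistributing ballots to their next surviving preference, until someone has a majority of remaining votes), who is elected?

R

Round 1: T 37, S 25, Q 40, P 35, R 36. Eliminate S.
Round 2: T 37, Q 40, P 35, R 61. Eliminate P.
Round 3: T 37, Q 40, R 96. R has a majority.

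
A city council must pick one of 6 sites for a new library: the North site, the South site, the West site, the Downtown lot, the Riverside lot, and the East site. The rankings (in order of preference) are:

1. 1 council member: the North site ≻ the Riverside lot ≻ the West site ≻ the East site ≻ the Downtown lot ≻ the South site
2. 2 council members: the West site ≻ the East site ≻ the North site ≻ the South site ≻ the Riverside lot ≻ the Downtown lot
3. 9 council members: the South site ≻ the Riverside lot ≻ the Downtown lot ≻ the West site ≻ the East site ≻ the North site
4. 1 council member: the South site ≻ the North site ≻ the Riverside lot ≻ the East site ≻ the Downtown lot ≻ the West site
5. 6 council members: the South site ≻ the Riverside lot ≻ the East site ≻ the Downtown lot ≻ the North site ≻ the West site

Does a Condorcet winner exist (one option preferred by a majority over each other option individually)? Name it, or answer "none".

the South site vs the North site: 16–3 for the South site.
the South site vs the West site: 16–3 for the South site.
the South site vs the Downtown lot: 18–1 for the South site.
the South site vs the Riverside lot: 18–1 for the South site.
the South site vs the East site: 16–3 for the South site.
the South site beats every other option head-to-head.

the South site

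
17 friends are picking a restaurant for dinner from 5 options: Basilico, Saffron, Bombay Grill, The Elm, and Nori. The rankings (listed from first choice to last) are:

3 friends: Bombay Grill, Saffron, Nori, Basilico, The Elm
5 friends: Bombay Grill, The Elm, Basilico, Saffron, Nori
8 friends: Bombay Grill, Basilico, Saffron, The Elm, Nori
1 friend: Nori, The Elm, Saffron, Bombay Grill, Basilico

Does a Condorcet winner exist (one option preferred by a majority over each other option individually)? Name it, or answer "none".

Bombay Grill vs Basilico: 17–0 for Bombay Grill.
Bombay Grill vs Saffron: 16–1 for Bombay Grill.
Bombay Grill vs The Elm: 16–1 for Bombay Grill.
Bombay Grill vs Nori: 16–1 for Bombay Grill.
Bombay Grill beats every other option head-to-head.

Bombay Grill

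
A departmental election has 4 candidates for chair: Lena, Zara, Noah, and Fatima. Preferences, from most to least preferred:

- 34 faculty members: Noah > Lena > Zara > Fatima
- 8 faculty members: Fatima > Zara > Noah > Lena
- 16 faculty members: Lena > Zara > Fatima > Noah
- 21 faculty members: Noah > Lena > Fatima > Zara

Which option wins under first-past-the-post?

First-place votes: Lena 16, Zara 0, Noah 55, Fatima 8.
Noah has the most first-place votes.

Noah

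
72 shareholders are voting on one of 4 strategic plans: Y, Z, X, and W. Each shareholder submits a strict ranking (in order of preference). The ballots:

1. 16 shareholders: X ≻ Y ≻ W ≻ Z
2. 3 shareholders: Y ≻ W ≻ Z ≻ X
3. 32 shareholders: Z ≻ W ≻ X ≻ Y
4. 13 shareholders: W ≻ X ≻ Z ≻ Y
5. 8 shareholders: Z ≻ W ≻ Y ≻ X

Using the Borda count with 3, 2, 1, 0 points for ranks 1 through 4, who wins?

Y: 16·2 + 3·3 + 32·0 + 13·0 + 8·1 = 49
Z: 16·0 + 3·1 + 32·3 + 13·1 + 8·3 = 136
X: 16·3 + 3·0 + 32·1 + 13·2 + 8·0 = 106
W: 16·1 + 3·2 + 32·2 + 13·3 + 8·2 = 141
W has the highest Borda score (141).

W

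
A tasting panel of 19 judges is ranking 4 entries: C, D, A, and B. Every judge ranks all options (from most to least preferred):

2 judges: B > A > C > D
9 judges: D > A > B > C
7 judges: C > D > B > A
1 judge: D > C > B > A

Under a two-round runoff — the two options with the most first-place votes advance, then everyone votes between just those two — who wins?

Round 1 first-place votes: C 7, D 10, A 0, B 2.
D and C advance.
Runoff: D is preferred to C by 10 voters; C by 9.
D wins the runoff.

D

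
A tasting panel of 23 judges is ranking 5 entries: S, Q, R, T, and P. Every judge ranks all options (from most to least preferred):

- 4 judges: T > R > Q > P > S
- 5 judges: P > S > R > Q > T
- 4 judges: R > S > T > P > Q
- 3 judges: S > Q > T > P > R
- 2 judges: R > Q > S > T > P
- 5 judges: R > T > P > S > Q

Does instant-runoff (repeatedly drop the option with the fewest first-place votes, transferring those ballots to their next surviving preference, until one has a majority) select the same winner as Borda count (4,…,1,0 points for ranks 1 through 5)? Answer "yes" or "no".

yes

Instant-runoff — R1 S 3, Q 0, R 11, T 4, P 5 (Q out); R2 S 3, R 11, T 4, P 5 (S out); R3 R 11, T 7, P 5 (P out); R4 R 16, T 7 (R winner). Winner: R.
Borda — scores: S 48, Q 28, R 66, T 47, P 41. Winner: R.
The two methods agree.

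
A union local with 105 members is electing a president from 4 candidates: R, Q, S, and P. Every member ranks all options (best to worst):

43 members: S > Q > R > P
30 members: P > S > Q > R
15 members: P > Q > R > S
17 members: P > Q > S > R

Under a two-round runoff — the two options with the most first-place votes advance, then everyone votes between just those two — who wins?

Round 1 first-place votes: R 0, Q 0, S 43, P 62.
P and S advance.
Runoff: P is preferred to S by 62 voters; S by 43.
P wins the runoff.

P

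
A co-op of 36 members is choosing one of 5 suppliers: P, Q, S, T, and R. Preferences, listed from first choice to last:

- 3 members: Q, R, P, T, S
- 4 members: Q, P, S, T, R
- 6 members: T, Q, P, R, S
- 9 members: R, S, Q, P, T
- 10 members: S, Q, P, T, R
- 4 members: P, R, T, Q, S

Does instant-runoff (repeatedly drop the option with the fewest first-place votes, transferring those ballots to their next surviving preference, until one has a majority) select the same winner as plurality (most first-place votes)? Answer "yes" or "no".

no

Instant-runoff — R1 P 4, Q 7, S 10, T 6, R 9 (P out); R2 Q 7, S 10, T 6, R 13 (T out); R3 Q 13, S 10, R 13 (S out); R4 Q 23, R 13 (Q winner). Winner: Q.
Plurality — first-place votes: P 4, Q 7, S 10, T 6, R 9. Winner: S.
The two methods disagree.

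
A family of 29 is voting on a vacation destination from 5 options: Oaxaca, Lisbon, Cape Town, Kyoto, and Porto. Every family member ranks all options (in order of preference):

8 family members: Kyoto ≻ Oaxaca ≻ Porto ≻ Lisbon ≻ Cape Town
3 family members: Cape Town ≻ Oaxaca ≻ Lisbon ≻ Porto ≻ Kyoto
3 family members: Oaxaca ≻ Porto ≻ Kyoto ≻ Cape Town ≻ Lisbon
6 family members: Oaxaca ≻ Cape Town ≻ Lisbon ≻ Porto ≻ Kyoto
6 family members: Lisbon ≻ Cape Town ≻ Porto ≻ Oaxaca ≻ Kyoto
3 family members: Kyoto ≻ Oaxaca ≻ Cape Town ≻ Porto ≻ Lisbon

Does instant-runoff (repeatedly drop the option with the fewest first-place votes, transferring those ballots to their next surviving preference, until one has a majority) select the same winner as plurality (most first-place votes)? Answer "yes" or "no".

Instant-runoff — R1 Oaxaca 9, Lisbon 6, Cape Town 3, Kyoto 11, Porto 0 (Porto out); R2 Oaxaca 9, Lisbon 6, Cape Town 3, Kyoto 11 (Cape Town out); R3 Oaxaca 12, Lisbon 6, Kyoto 11 (Lisbon out); R4 Oaxaca 18, Kyoto 11 (Oaxaca winner). Winner: Oaxaca.
Plurality — first-place votes: Oaxaca 9, Lisbon 6, Cape Town 3, Kyoto 11, Porto 0. Winner: Kyoto.
The two methods disagree.

no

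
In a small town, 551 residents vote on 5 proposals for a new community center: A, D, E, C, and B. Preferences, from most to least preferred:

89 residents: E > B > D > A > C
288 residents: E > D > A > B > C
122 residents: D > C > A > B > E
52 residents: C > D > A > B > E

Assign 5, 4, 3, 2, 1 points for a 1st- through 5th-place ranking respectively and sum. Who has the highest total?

D

A: 89·2 + 288·3 + 122·3 + 52·3 = 1564
D: 89·3 + 288·4 + 122·5 + 52·4 = 2237
E: 89·5 + 288·5 + 122·1 + 52·1 = 2059
C: 89·1 + 288·1 + 122·4 + 52·5 = 1125
B: 89·4 + 288·2 + 122·2 + 52·2 = 1280
D has the highest Borda score (2237).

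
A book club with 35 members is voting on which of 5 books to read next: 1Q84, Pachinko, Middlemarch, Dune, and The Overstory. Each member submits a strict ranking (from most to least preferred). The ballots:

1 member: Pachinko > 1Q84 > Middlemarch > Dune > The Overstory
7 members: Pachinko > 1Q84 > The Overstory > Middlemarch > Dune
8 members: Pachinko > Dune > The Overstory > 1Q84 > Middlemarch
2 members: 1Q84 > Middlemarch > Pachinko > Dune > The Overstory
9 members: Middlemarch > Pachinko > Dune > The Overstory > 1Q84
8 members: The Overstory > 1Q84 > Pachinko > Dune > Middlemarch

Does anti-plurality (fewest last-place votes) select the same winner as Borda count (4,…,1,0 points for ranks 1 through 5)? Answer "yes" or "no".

Anti-plurality — last-place votes: 1Q84 9, Pachinko 0, Middlemarch 16, Dune 7, The Overstory 3. Winner: Pachinko.
Borda — scores: 1Q84 64, Pachinko 111, Middlemarch 51, Dune 53, The Overstory 71. Winner: Pachinko.
The two methods agree.

yes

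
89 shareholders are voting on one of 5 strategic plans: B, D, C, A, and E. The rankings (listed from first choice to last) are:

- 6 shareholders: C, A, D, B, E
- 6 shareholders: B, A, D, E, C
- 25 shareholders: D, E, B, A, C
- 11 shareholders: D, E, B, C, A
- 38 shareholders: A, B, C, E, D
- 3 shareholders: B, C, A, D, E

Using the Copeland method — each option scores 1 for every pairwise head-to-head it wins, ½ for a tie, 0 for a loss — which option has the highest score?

B: beats D, C, A, and E → score 4.
D: beats E; loses to B, C, and A → score 1.
C: beats D and E; loses to B and A → score 2.
A: beats D, C, and E; loses to B → score 3.
E: loses to B, D, C, and A → score 0.
B has the best pairwise record.

B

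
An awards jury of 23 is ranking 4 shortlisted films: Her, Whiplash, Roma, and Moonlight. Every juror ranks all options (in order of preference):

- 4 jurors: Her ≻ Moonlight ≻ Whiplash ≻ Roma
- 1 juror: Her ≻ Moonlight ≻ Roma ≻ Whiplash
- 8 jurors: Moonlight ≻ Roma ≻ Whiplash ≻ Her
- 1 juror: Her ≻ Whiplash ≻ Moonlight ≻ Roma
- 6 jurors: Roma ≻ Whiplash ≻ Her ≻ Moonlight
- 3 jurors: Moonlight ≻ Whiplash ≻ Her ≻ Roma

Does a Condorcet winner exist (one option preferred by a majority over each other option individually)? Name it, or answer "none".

none

Checking pairwise contests:
Whiplash beats Her 17–6.
Roma beats Whiplash 15–8.
Moonlight beats Roma 17–6.
Her beats Moonlight 12–11.
Every option loses at least one head-to-head, so there is no Condorcet winner.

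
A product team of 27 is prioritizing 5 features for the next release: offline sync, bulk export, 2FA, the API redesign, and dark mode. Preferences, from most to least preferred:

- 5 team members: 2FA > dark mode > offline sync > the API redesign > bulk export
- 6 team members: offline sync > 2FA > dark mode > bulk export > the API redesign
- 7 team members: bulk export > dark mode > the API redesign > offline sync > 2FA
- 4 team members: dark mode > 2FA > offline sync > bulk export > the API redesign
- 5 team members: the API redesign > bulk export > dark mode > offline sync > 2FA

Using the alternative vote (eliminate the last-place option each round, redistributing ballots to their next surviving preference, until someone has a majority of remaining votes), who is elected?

Round 1: offline sync 6, bulk export 7, 2FA 5, the API redesign 5, dark mode 4. Eliminate dark mode.
Round 2: offline sync 6, bulk export 7, 2FA 9, the API redesign 5. Eliminate the API redesign.
Round 3: offline sync 6, bulk export 12, 2FA 9. Eliminate offline sync.
Round 4: bulk export 12, 2FA 15. 2FA has a majority.

2FA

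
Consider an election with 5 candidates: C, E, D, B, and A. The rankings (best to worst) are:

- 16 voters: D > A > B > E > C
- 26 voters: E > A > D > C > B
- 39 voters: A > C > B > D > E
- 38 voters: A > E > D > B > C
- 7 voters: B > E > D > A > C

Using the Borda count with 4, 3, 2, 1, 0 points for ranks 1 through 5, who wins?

A

C: 16·0 + 26·1 + 39·3 + 38·0 + 7·0 = 143
E: 16·1 + 26·4 + 39·0 + 38·3 + 7·3 = 255
D: 16·4 + 26·2 + 39·1 + 38·2 + 7·2 = 245
B: 16·2 + 26·0 + 39·2 + 38·1 + 7·4 = 176
A: 16·3 + 26·3 + 39·4 + 38·4 + 7·1 = 441
A has the highest Borda score (441).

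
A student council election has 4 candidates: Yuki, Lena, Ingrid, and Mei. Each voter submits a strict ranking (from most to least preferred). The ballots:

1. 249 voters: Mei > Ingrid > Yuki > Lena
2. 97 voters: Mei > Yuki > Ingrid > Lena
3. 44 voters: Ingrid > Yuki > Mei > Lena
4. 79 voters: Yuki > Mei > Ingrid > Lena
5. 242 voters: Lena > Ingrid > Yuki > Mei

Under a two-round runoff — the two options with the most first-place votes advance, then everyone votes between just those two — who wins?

Mei

Round 1 first-place votes: Yuki 79, Lena 242, Ingrid 44, Mei 346.
Mei and Lena advance.
Runoff: Mei is preferred to Lena by 469 voters; Lena by 242.
Mei wins the runoff.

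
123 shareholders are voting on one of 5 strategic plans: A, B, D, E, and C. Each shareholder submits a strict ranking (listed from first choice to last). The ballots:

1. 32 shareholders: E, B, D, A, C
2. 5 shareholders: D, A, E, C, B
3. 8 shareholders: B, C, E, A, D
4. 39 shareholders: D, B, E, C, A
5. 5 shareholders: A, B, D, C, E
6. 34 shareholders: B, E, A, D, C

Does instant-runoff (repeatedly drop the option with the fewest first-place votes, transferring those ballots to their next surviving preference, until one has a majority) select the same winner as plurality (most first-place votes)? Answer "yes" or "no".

no

Instant-runoff — R1 A 5, B 42, D 44, E 32, C 0 (C out); R2 A 5, B 42, D 44, E 32 (A out); R3 B 47, D 44, E 32 (E out); R4 B 79, D 44 (B winner). Winner: B.
Plurality — first-place votes: A 5, B 42, D 44, E 32, C 0. Winner: D.
The two methods disagree.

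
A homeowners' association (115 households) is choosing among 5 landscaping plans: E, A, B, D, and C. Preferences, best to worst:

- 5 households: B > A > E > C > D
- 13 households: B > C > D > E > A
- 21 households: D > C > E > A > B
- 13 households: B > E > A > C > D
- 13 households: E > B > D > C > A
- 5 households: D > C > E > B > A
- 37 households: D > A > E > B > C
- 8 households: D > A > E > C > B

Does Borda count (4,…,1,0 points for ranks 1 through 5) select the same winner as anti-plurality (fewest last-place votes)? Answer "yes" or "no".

no

Borda — scores: E 256, A 197, B 205, D 336, C 156. Winner: D.
Anti-plurality — last-place votes: E 0, A 31, B 29, D 18, C 37. Winner: E.
The two methods disagree.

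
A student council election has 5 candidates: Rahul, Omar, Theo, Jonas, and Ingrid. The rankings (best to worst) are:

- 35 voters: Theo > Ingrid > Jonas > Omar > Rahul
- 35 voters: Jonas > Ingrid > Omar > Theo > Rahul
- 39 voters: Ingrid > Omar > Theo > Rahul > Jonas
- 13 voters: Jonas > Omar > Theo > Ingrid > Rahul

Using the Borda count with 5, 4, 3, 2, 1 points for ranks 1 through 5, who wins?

Rahul: 35·1 + 35·1 + 39·2 + 13·1 = 161
Omar: 35·2 + 35·3 + 39·4 + 13·4 = 383
Theo: 35·5 + 35·2 + 39·3 + 13·3 = 401
Jonas: 35·3 + 35·5 + 39·1 + 13·5 = 384
Ingrid: 35·4 + 35·4 + 39·5 + 13·2 = 501
Ingrid has the highest Borda score (501).

Ingrid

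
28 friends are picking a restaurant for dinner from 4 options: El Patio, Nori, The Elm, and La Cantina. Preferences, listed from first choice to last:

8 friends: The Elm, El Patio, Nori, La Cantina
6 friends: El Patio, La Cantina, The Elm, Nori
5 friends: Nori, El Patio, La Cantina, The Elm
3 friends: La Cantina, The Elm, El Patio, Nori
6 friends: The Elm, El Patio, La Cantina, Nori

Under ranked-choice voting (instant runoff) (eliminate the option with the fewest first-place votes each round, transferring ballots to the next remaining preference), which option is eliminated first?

La Cantina

Round 1: El Patio 6, Nori 5, The Elm 14, La Cantina 3. Eliminate La Cantina.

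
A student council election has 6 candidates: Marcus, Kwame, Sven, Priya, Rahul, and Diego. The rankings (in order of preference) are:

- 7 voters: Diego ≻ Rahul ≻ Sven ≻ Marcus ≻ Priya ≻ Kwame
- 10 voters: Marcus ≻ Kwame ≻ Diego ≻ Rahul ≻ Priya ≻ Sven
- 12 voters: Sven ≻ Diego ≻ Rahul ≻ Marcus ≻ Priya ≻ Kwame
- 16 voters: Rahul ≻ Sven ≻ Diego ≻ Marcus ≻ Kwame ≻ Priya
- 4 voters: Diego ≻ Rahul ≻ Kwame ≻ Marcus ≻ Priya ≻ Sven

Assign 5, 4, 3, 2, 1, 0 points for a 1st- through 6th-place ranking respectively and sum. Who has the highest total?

Marcus: 7·2 + 10·5 + 12·2 + 16·2 + 4·2 = 128
Kwame: 7·0 + 10·4 + 12·0 + 16·1 + 4·3 = 68
Sven: 7·3 + 10·0 + 12·5 + 16·4 + 4·0 = 145
Priya: 7·1 + 10·1 + 12·1 + 16·0 + 4·1 = 33
Rahul: 7·4 + 10·2 + 12·3 + 16·5 + 4·4 = 180
Diego: 7·5 + 10·3 + 12·4 + 16·3 + 4·5 = 181
Diego has the highest Borda score (181).

Diego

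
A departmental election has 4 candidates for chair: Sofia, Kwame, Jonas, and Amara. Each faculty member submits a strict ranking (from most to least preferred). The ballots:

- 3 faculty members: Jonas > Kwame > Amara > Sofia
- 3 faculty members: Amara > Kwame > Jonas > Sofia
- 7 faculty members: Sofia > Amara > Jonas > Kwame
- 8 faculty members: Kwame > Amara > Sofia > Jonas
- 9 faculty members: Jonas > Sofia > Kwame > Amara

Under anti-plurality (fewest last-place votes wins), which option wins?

Last-place votes: Sofia 6, Kwame 7, Jonas 8, Amara 9.
Sofia is ranked last by the fewest voters, so Sofia wins.

Sofia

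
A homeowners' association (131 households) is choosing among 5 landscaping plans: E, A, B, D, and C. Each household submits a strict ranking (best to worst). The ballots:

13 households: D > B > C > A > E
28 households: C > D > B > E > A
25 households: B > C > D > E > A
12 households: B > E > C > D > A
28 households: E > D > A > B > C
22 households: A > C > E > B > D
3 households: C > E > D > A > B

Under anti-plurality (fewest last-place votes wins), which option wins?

Last-place votes: E 13, A 65, B 3, D 22, C 28.
B is ranked last by the fewest voters, so B wins.

B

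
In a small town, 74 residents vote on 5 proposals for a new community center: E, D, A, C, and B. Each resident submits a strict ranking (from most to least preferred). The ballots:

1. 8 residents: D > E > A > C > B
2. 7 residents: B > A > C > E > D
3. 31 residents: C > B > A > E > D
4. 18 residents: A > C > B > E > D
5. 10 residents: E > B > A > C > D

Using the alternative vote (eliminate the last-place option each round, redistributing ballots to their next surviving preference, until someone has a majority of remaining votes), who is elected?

Round 1: E 10, D 8, A 18, C 31, B 7. Eliminate B.
Round 2: E 10, D 8, A 25, C 31. Eliminate D.
Round 3: E 18, A 25, C 31. Eliminate E.
Round 4: A 43, C 31. A has a majority.

A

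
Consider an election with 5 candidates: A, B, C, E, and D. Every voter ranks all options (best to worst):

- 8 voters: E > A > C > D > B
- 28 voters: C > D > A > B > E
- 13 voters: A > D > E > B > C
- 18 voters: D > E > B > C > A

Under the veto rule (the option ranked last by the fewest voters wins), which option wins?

Last-place votes: A 18, B 8, C 13, E 28, D 0.
D is ranked last by the fewest voters, so D wins.

D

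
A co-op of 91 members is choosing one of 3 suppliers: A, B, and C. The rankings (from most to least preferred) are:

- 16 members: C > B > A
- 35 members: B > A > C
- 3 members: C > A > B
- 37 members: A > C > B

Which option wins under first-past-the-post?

First-place votes: A 37, B 35, C 19.
A has the most first-place votes.

A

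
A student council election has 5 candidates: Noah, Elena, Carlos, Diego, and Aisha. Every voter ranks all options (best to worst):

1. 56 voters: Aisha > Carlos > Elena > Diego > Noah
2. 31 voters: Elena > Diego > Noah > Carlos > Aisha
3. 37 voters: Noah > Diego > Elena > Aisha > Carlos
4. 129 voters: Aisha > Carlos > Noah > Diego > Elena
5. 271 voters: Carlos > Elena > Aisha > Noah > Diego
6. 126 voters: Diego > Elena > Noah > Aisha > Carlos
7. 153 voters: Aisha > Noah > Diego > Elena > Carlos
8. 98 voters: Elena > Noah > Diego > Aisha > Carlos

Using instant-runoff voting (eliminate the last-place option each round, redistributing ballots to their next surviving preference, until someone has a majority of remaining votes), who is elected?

Aisha

Round 1: Noah 37, Elena 129, Carlos 271, Diego 126, Aisha 338. Eliminate Noah.
Round 2: Elena 129, Carlos 271, Diego 163, Aisha 338. Eliminate Elena.
Round 3: Carlos 271, Diego 292, Aisha 338. Eliminate Carlos.
Round 4: Diego 292, Aisha 609. Aisha has a majority.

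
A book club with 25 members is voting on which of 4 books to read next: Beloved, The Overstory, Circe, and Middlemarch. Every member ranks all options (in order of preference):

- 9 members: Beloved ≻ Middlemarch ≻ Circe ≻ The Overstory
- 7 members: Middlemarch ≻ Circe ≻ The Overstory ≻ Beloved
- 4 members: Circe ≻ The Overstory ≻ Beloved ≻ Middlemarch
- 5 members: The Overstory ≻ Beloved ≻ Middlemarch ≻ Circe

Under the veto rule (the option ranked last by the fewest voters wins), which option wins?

Last-place votes: Beloved 7, The Overstory 9, Circe 5, Middlemarch 4.
Middlemarch is ranked last by the fewest voters, so Middlemarch wins.

Middlemarch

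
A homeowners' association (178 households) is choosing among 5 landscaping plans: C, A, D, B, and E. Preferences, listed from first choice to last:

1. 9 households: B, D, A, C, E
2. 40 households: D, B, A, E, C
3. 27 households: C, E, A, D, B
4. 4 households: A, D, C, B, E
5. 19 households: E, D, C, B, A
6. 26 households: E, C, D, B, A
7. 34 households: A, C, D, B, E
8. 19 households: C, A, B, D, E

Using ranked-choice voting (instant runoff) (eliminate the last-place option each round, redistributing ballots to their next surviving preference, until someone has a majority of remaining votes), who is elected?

C

Round 1: C 46, A 38, D 40, B 9, E 45. Eliminate B.
Round 2: C 46, A 38, D 49, E 45. Eliminate A.
Round 3: C 80, D 53, E 45. Eliminate E.
Round 4: C 106, D 72. C has a majority.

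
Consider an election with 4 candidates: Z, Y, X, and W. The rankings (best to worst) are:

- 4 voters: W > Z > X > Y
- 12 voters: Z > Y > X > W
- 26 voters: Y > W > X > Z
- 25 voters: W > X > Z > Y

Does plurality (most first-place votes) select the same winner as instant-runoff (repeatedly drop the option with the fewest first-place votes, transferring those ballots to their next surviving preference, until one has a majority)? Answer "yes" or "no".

Plurality — first-place votes: Z 12, Y 26, X 0, W 29. Winner: W.
Instant-runoff — R1 Z 12, Y 26, X 0, W 29 (X out); R2 Z 12, Y 26, W 29 (Z out); R3 Y 38, W 29 (Y winner). Winner: Y.
The two methods disagree.

no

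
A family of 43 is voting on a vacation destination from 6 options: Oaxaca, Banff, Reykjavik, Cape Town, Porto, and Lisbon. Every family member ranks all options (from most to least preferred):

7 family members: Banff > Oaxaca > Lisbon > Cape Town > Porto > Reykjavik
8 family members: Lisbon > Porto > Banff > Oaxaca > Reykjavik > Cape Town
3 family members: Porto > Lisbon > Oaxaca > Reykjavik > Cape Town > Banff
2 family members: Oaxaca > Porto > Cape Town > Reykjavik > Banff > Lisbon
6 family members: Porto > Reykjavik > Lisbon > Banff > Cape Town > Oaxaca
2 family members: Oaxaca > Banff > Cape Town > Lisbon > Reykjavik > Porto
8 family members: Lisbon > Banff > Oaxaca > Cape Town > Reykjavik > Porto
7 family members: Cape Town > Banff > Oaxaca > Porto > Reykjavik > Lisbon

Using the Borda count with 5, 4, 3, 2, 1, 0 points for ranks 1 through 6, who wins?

Banff

Oaxaca: 7·4 + 8·2 + 3·3 + 2·5 + 6·0 + 2·5 + 8·3 + 7·3 = 118
Banff: 7·5 + 8·3 + 3·0 + 2·1 + 6·2 + 2·4 + 8·4 + 7·4 = 141
Reykjavik: 7·0 + 8·1 + 3·2 + 2·2 + 6·4 + 2·1 + 8·1 + 7·1 = 59
Cape Town: 7·2 + 8·0 + 3·1 + 2·3 + 6·1 + 2·3 + 8·2 + 7·5 = 86
Porto: 7·1 + 8·4 + 3·5 + 2·4 + 6·5 + 2·0 + 8·0 + 7·2 = 106
Lisbon: 7·3 + 8·5 + 3·4 + 2·0 + 6·3 + 2·2 + 8·5 + 7·0 = 135
Banff has the highest Borda score (141).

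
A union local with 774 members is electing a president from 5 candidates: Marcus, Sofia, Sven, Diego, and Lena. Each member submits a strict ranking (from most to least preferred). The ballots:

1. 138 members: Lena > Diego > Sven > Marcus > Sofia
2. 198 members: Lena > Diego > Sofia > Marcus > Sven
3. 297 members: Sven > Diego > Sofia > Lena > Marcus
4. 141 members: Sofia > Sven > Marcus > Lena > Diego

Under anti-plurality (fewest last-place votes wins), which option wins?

Lena

Last-place votes: Marcus 297, Sofia 138, Sven 198, Diego 141, Lena 0.
Lena is ranked last by the fewest voters, so Lena wins.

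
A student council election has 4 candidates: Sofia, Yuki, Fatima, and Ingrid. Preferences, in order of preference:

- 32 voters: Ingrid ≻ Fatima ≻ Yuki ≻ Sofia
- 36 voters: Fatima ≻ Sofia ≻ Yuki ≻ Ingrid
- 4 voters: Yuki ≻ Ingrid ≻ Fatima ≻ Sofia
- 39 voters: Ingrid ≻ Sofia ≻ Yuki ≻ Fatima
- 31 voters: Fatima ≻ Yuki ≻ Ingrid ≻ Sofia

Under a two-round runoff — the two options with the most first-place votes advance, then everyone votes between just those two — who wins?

Round 1 first-place votes: Sofia 0, Yuki 4, Fatima 67, Ingrid 71.
Ingrid and Fatima advance.
Runoff: Ingrid is preferred to Fatima by 75 voters; Fatima by 67.
Ingrid wins the runoff.

Ingrid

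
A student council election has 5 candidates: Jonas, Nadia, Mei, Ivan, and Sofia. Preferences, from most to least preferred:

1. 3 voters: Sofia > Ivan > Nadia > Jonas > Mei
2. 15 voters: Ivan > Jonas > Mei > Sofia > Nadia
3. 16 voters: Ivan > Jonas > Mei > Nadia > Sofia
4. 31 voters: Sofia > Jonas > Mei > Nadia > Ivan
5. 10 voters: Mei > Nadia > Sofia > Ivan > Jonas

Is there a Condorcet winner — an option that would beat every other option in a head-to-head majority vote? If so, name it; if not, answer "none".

none

Checking pairwise contests:
Ivan beats Jonas 44–31.
Jonas beats Nadia 62–13.
Jonas beats Mei 65–10.
Nadia beats Ivan 41–34.
Mei beats Sofia 41–34.
Every option loses at least one head-to-head, so there is no Condorcet winner.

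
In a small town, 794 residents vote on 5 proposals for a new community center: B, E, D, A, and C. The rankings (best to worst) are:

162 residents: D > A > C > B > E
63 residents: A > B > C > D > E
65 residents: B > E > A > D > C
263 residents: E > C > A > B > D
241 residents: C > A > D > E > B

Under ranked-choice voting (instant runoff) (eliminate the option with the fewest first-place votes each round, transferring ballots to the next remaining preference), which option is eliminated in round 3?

D

Round 1: B 65, E 263, D 162, A 63, C 241. Eliminate A.
Round 2: B 128, E 263, D 162, C 241. Eliminate B.
Round 3: E 328, D 162, C 304. Eliminate D.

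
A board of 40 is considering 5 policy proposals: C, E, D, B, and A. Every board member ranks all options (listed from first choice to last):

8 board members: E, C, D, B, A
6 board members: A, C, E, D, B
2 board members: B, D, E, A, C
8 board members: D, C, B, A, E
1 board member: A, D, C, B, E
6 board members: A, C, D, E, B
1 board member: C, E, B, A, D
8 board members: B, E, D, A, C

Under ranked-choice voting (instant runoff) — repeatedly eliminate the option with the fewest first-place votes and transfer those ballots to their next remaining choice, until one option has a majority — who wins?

B

Round 1: C 1, E 8, D 8, B 10, A 13. Eliminate C.
Round 2: E 9, D 8, B 10, A 13. Eliminate D.
Round 3: E 9, B 18, A 13. Eliminate E.
Round 4: B 27, A 13. B has a majority.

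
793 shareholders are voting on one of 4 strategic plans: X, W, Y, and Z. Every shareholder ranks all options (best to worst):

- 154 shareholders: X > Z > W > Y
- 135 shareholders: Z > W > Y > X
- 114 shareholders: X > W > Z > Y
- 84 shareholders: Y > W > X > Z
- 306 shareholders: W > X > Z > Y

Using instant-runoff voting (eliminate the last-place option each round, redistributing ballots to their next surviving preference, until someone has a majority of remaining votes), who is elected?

W

Round 1: X 268, W 306, Y 84, Z 135. Eliminate Y.
Round 2: X 268, W 390, Z 135. Eliminate Z.
Round 3: X 268, W 525. W has a majority.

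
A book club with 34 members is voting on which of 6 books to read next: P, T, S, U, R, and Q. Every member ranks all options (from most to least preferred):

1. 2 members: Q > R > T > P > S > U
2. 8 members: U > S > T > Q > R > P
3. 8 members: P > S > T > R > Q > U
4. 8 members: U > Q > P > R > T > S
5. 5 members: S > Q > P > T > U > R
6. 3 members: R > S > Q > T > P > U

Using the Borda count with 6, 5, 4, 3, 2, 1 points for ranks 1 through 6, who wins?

S

P: 2·3 + 8·1 + 8·6 + 8·4 + 5·4 + 3·2 = 120
T: 2·4 + 8·4 + 8·4 + 8·2 + 5·3 + 3·3 = 112
S: 2·2 + 8·5 + 8·5 + 8·1 + 5·6 + 3·5 = 137
U: 2·1 + 8·6 + 8·1 + 8·6 + 5·2 + 3·1 = 119
R: 2·5 + 8·2 + 8·3 + 8·3 + 5·1 + 3·6 = 97
Q: 2·6 + 8·3 + 8·2 + 8·5 + 5·5 + 3·4 = 129
S has the highest Borda score (137).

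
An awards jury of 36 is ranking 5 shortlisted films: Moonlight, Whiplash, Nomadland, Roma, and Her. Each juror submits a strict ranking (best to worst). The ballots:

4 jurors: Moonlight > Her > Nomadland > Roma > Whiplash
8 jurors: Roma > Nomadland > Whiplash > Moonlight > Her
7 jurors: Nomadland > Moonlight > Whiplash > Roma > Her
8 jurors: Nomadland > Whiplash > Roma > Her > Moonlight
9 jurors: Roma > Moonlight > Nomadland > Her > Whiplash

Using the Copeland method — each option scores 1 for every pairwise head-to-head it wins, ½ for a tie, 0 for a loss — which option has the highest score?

Moonlight: beats Whiplash and Her; loses to Nomadland and Roma → score 2.
Whiplash: beats Her; loses to Moonlight, Nomadland, and Roma → score 1.
Nomadland: beats Moonlight, Whiplash, Roma, and Her → score 4.
Roma: beats Moonlight, Whiplash, and Her; loses to Nomadland → score 3.
Her: loses to Moonlight, Whiplash, Nomadland, and Roma → score 0.
Nomadland has the best pairwise record.

Nomadland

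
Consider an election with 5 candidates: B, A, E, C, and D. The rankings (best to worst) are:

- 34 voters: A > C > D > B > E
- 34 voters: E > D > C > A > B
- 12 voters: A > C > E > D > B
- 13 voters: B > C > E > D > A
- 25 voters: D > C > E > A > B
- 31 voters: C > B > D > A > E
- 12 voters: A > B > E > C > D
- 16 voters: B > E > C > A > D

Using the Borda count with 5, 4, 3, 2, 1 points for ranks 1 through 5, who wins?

C

B: 34·2 + 34·1 + 12·1 + 13·5 + 25·1 + 31·4 + 12·4 + 16·5 = 456
A: 34·5 + 34·2 + 12·5 + 13·1 + 25·2 + 31·2 + 12·5 + 16·2 = 515
E: 34·1 + 34·5 + 12·3 + 13·3 + 25·3 + 31·1 + 12·3 + 16·4 = 485
C: 34·4 + 34·3 + 12·4 + 13·4 + 25·4 + 31·5 + 12·2 + 16·3 = 665
D: 34·3 + 34·4 + 12·2 + 13·2 + 25·5 + 31·3 + 12·1 + 16·1 = 534
C has the highest Borda score (665).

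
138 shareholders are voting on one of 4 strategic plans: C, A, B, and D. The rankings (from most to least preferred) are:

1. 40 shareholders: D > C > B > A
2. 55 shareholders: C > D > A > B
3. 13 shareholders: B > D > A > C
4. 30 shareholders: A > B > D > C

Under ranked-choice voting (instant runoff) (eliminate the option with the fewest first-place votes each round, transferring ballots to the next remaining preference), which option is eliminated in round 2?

A

Round 1: C 55, A 30, B 13, D 40. Eliminate B.
Round 2: C 55, A 30, D 53. Eliminate A.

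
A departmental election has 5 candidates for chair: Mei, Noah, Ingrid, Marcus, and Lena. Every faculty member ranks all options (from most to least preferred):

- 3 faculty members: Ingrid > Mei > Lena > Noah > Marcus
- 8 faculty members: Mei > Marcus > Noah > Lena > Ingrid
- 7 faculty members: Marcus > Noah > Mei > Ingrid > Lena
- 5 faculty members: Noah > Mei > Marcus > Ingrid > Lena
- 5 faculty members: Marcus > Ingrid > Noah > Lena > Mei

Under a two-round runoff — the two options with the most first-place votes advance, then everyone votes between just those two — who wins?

Mei

Round 1 first-place votes: Mei 8, Noah 5, Ingrid 3, Marcus 12, Lena 0.
Marcus and Mei advance.
Runoff: Marcus is preferred to Mei by 12 voters; Mei by 16.
Mei wins the runoff.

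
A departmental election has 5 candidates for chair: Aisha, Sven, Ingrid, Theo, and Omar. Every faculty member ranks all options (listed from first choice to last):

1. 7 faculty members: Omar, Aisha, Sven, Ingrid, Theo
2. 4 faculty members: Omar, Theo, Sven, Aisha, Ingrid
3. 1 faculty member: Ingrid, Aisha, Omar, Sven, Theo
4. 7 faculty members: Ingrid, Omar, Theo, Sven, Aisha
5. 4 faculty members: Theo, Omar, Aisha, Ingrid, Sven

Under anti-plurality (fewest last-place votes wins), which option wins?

Last-place votes: Aisha 7, Sven 4, Ingrid 4, Theo 8, Omar 0.
Omar is ranked last by the fewest voters, so Omar wins.

Omar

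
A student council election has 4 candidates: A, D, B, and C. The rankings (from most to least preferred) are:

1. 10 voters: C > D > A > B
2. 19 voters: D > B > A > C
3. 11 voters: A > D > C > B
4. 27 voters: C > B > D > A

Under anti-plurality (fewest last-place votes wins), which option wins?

Last-place votes: A 27, D 0, B 21, C 19.
D is ranked last by the fewest voters, so D wins.

D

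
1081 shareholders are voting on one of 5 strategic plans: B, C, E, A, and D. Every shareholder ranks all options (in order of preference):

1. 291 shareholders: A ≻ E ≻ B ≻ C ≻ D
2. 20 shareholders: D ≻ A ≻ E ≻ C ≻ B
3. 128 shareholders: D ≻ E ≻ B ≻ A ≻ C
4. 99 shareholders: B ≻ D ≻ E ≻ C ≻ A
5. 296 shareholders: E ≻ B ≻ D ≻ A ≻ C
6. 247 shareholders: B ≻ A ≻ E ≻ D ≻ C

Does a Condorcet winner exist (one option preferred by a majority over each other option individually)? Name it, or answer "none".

none

Checking pairwise contests:
E beats B 735–346.
B beats C 1061–20.
A beats E 558–523.
B beats A 770–311.
B beats D 933–148.
Every option loses at least one head-to-head, so there is no Condorcet winner.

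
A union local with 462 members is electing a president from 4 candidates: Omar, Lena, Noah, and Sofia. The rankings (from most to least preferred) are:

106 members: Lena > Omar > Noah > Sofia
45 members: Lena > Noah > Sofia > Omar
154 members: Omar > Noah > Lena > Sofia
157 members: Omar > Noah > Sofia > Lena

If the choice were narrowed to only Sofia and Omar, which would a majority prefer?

Omar

Voters preferring Sofia to Omar: 45; preferring Omar to Sofia: 417.
Omar wins the head-to-head.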